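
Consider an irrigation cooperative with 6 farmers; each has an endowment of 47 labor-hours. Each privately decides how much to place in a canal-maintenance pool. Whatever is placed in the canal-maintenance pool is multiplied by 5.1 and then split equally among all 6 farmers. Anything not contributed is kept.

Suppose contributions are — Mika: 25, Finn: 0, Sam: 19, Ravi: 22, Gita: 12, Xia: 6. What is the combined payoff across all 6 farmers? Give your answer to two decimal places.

626.40 labor-hours

Total contributed: 25 + 0 + 19 + 22 + 12 + 6 = 84; total kept: 6 × 47 − 84 = 198.
The canal-maintenance pool pays out 5.1 × 84 = 428.40 in aggregate.
Group total = 198 + 428.40 = 626.40.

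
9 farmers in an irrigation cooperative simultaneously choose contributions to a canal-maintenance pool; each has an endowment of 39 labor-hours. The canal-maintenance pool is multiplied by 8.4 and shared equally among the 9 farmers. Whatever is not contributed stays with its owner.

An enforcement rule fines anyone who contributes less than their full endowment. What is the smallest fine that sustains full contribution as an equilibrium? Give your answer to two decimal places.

2.60 labor-hours

Given the others contribute fully, the best deviation is to contribute 0 (any partial contribution still incurs the fine and gives up units whose private return 0.9333 is below 1).
Deviating from 39 to 0 saves 39 labor-hours but forfeits the deviator's share of the drop in the canal-maintenance pool: 8.4/9 × 39 = 36.40.
So the deviation gain is 39 − 36.40 = 2.60, and the fine must be at least 2.60 labor-hours to wipe it out.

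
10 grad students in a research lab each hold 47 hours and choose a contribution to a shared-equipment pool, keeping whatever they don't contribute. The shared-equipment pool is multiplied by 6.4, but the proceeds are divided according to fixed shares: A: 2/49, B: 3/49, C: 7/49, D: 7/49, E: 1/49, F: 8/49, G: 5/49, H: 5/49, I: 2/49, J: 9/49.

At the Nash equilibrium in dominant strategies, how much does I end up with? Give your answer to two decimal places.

71.56 hours

Each unit j contributes comes back to j as 6.4 × (j's share), so j prefers to contribute only if that share exceeds 1/6.4 = 0.1563; otherwise keeping the unit dominates.
F and J are above the threshold, contributing 47 each; the remaining 8 contribute 0. Total contributed: 94.
I keeps 47 and receives 6.4 × 94 × 2/49 = 24.56 from the shared-equipment pool, for a payoff of 71.56.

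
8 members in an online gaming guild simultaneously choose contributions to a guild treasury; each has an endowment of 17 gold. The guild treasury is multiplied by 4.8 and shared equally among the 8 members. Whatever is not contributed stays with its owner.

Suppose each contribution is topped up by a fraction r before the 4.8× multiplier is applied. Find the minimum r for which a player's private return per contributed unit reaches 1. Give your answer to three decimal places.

With matching at rate r, one contributed unit becomes (1 + r) in the guild treasury and returns 4.8 × (1 + r) / 8 to the contributor.
Setting this equal to 1: 1 + r = 8/4.8 = 1.6667.
So the minimum matching rate is r = 1.6667 − 1 = 0.667.

0.667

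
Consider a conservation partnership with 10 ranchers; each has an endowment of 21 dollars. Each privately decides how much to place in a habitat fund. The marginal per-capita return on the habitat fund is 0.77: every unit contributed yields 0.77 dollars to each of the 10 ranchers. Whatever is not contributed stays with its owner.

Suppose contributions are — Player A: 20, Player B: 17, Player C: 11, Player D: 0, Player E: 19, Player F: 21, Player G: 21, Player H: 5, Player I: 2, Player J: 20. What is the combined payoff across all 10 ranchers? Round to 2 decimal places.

1121.20 dollars

Total contributed: 20 + 17 + 11 + 0 + 19 + 21 + 21 + 5 + 2 + 20 = 136; total kept: 10 × 21 − 136 = 74.
The habitat fund pays out 0.77 × 10 × 136 = 1047.20 in aggregate.
Group total = 74 + 1047.20 = 1121.20.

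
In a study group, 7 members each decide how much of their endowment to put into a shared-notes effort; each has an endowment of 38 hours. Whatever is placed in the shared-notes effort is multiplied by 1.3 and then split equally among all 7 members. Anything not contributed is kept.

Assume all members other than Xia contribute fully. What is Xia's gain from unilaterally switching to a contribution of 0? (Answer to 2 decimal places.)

30.94 hours

Switching from a contribution of 38 to 0 lets Xia keep an extra 38 hours, but lowers the shared-notes effort by 38, which costs Xia their own share of that drop: 1.3/7 × 38 = 7.06.
Net gain = 38 − 7.06 = 30.94. The private return per contributed unit (0.1857) is below 1, so free-riding is indeed the best response regardless of what the others do.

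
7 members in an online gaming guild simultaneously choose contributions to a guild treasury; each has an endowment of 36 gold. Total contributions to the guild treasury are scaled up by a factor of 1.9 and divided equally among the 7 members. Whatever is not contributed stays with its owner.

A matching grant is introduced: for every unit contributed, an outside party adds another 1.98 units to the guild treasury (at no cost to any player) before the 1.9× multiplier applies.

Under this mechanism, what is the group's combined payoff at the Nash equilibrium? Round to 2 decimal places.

252.00 gold

Even with the mechanism, each unit contributed returns only 1.9 × 2.98 / 7 = 0.8089 per unit of net cost, so contributing nothing is still dominant.
At the Nash equilibrium no one contributes; group total payoff = 7 × 36 = 252.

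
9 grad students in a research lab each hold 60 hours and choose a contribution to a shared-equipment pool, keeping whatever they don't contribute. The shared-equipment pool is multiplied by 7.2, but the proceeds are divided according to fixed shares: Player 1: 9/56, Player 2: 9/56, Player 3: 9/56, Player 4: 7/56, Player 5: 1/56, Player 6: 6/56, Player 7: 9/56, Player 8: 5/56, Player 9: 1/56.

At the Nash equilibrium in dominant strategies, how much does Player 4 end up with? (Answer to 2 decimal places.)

276.00 hours

Player j's private return per contributed unit is 7.2 × (j's share). Contributing is weakly dominant for j when that share is at least 1/7.2 = 0.1389, and contributing 0 is dominant otherwise.
The shares above 0.1389 belong to Player 1, Player 2, Player 3 and Player 7, contributing 60 each; the remaining 5 contribute 0. Total contributed: 240.
Player 4 keeps 60 and receives 7.2 × 240 × 7/56 = 216.00 from the shared-equipment pool, for a payoff of 276.00.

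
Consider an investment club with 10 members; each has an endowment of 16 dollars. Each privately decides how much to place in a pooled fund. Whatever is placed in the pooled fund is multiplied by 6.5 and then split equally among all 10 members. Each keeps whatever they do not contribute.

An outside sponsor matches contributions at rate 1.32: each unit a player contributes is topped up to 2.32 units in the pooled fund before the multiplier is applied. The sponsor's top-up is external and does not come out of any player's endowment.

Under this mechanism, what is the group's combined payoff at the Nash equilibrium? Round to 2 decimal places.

The effective private return per unit is now 6.5 × 2.32 / 10 = 1.5080 > 1, so every player's dominant strategy flips to full contribution.
So the Nash equilibrium is full contribution by all 10; the group earns 6.5 × 2.32 × 160 = 2412.80.

2412.80 dollars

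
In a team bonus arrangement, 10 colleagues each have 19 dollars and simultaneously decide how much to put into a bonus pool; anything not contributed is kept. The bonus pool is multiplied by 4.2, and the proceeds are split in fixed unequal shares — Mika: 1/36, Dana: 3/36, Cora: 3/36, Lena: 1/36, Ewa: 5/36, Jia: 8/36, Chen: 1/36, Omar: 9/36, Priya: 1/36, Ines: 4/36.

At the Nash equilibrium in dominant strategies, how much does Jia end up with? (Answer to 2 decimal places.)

36.73 dollars

Each unit j contributes comes back to j as 4.2 × (j's share), so j prefers to contribute only if that share exceeds 1/4.2 = 0.2381; otherwise keeping the unit dominates.
Omar alone (share 9/36) is above the threshold, contributing 19; the remaining 9 contribute 0. Total contributed: 19.
Jia keeps 19 and receives 4.2 × 19 × 8/36 = 17.73 from the bonus pool, for a payoff of 36.73.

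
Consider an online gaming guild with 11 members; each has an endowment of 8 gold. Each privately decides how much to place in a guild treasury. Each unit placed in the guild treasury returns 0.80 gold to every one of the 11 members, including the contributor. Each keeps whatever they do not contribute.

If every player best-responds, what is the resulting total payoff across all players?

88.00 gold

The private return per contributed unit is 0.80 < 1, so contributing 0 is dominant for every player. At the Nash equilibrium everyone keeps their 8, and the group total is 11 × 8 = 88.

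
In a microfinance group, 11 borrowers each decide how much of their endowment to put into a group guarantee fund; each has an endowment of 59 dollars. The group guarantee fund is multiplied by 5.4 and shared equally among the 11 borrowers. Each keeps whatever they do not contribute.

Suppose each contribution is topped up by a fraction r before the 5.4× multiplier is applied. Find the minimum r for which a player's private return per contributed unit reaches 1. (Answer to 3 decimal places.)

1.037

With matching at rate r, one contributed unit becomes (1 + r) in the group guarantee fund and returns 5.4 × (1 + r) / 11 to the contributor.
Setting this equal to 1: 1 + r = 11/5.4 = 2.0370.
So the minimum matching rate is r = 2.0370 − 1 = 1.037.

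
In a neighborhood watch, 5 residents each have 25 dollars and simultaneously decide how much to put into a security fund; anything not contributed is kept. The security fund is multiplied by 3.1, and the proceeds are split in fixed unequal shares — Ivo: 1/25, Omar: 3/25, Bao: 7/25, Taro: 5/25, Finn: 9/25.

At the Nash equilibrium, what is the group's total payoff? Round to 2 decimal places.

177.50 dollars

Player j's private return per contributed unit is 3.1 × (j's share). Contributing is weakly dominant for j when that share is at least 1/3.1 = 0.3226, and contributing 0 is dominant otherwise.
Finn alone (share 9/25) is above the threshold, contributing 25; the remaining 4 contribute 0. Total contributed: 25.
The security fund pays out 3.1 × 25 = 77.50 in total (split across the unequal shares, but the aggregate is all that matters for the group sum).
The 4 free-riders keep 25 each, adding 100. Group total = 100 + 77.50 = 177.50.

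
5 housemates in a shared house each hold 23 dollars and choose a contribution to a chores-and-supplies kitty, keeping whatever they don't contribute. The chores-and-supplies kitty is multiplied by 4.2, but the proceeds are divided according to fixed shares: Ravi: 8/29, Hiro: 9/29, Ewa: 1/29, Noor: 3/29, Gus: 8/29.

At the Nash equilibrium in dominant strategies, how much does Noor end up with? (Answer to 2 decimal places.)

52.98 dollars

A player with share s gets back 4.2·s per unit contributed, so full contribution is dominant for anyone with s > 1/4.2 = 0.2381 and zero contribution is dominant for anyone below.
Ravi, Hiro and Gus clear that bar, contributing 23 each; the remaining 2 contribute 0. Total contributed: 69.
Noor keeps 23 and receives 4.2 × 69 × 3/29 = 29.98 from the chores-and-supplies kitty, for a payoff of 52.98.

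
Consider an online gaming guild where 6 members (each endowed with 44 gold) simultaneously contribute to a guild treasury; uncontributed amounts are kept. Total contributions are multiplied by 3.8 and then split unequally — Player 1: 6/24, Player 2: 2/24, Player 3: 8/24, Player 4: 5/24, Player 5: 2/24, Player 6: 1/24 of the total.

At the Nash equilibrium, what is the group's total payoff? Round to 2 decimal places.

387.20 gold

Player j's private return per contributed unit is 3.8 × (j's share). Contributing is weakly dominant for j when that share is at least 1/3.8 = 0.2632, and contributing 0 is dominant otherwise.
Only Player 3 (8/24) clears that bar, contributing 44; the remaining 5 contribute 0. Total contributed: 44.
The guild treasury pays out 3.8 × 44 = 167.20 in total (split across the unequal shares, but the aggregate is all that matters for the group sum).
The 5 free-riders keep 44 each, adding 220. Group total = 220 + 167.20 = 387.20.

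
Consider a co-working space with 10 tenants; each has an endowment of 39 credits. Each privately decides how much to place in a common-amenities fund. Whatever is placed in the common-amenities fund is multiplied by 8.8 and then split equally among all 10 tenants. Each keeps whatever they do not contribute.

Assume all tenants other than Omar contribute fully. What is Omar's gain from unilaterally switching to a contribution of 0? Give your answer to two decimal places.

4.68 credits

Switching from a contribution of 39 to 0 lets Omar keep an extra 39 credits, but lowers the common-amenities fund by 39, which costs Omar their own share of that drop: 8.8/10 × 39 = 34.32.
Net gain = 39 − 34.32 = 4.68. The private return per contributed unit (0.8800) is below 1, so free-riding is indeed the best response regardless of what the others do.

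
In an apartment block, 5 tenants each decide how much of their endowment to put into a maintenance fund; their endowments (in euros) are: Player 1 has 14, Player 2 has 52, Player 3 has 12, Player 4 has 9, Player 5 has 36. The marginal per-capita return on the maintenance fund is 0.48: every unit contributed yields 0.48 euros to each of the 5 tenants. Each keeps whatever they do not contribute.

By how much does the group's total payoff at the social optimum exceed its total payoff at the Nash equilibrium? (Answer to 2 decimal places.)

The private return per contributed unit is 0.48 < 1 for everyone, so the Nash equilibrium is zero contribution and the group total is Σ E_j = 14 + 52 + 12 + 9 + 36 = 123.
Each contributed unit returns 2.400 to the group, so the social optimum is full contribution by everyone: group total = 2.400 × 123 = 295.20.
Efficiency loss = (2.400 − 1) × 123 = 172.20.

172.20 euros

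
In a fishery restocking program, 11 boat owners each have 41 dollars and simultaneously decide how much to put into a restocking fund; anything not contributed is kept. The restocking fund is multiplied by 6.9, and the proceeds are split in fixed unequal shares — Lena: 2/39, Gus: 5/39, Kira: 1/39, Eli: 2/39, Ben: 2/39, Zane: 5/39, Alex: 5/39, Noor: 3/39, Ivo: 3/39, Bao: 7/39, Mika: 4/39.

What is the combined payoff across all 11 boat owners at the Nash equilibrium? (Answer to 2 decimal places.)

692.90 dollars

For player j, contributing a unit is worthwhile iff 6.9 × (j's share) ≥ 1, i.e. iff j's share is at least 0.1449.
Only Bao (7/39) clears that bar, contributing 41; the remaining 10 contribute 0. Total contributed: 41.
The restocking fund pays out 6.9 × 41 = 282.90 in total (split across the unequal shares, but the aggregate is all that matters for the group sum).
The 10 free-riders keep 41 each, adding 410. Group total = 410 + 282.90 = 692.90.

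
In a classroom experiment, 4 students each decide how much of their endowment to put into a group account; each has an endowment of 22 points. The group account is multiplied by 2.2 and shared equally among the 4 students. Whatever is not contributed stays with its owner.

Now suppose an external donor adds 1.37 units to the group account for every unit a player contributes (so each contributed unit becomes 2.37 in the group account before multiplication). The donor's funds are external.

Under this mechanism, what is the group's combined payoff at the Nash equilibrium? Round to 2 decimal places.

458.83 points

Under the mechanism each unit contributed yields 2.2 × 2.37 / 4 = 1.3035 back to its contributor per unit of net cost, which exceeds 1, making full contribution the dominant choice for everyone.
So the Nash equilibrium is full contribution by all 4; the group earns 2.2 × 2.37 × 88 = 458.83.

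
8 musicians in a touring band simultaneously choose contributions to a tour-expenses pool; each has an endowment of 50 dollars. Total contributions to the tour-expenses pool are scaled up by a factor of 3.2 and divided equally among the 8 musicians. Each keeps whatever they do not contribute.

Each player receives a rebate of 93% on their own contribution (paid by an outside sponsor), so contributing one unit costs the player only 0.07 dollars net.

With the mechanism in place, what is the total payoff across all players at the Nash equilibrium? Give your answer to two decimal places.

The effective private return per unit is now (3.2/8) / 0.07 = 5.7143 > 1, so every player's dominant strategy flips to full contribution.
So the Nash equilibrium is full contribution by all 8; the group earns 8 × (50 × 0.93 + 3.2 × 50) = 1652.00.

1652.00 dollars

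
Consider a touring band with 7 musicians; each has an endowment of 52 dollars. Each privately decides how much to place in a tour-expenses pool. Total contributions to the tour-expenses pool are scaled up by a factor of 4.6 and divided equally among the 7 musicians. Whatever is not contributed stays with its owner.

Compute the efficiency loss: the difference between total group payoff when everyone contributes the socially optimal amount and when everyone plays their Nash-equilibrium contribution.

Each contributed unit returns 4.6/7 = 0.6571 to its contributor — below 1 — so contributing 0 is dominant for every player. At the Nash equilibrium everyone keeps their 52, and the group total is 7 × 52 = 364.
Each contributed unit returns 4.600 to the group as a whole (0.6571 to each of 7 players), which exceeds 1, so the social optimum is full contribution: group total = 4.600 × 364 = 1674.40.
Efficiency loss = 1674.40 − 364 = 1310.40.

1310.40 dollars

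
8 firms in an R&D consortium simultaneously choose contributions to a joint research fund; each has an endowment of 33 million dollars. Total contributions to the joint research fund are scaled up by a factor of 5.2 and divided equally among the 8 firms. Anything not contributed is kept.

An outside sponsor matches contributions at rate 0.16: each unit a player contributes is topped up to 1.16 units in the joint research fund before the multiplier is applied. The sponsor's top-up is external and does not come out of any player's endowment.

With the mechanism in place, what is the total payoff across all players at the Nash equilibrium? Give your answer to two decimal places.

264.00 million dollars

The effective private return is 5.2 × 1.16 / 8 = 0.7540, which is still under 1, so the mechanism doesn't change anyone's dominant strategy: zero contribution.
At the Nash equilibrium no one contributes; group total payoff = 8 × 33 = 264.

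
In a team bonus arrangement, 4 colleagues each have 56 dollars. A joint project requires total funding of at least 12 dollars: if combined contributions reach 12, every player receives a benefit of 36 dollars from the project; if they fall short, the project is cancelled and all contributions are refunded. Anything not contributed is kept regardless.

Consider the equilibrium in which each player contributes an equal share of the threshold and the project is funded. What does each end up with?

89 dollars

Equal share of the threshold: 12/4 = 3.
At this profile no one gains by cutting their contribution: any cut drops the total below 12, the project is cancelled, contributions are refunded, and the deviator ends with 56, which is less than 56 − 3 + 36 = 89. Contributing more than 3 just wastes the excess. So contributing exactly 3 is a best response.
Each player's payoff: 56 − 3 + 36 = 89.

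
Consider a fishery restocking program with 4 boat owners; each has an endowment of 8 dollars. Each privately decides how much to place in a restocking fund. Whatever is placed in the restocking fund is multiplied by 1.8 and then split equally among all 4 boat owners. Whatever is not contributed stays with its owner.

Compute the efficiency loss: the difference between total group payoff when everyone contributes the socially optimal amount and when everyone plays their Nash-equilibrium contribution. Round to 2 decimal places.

25.60 dollars

Each contributed unit returns 1.8/4 = 0.4500 to its contributor — below 1 — so contributing 0 is dominant for every player. At the Nash equilibrium everyone keeps their 8, and the group total is 4 × 8 = 32.
Each contributed unit returns 1.800 to the group as a whole (0.4500 to each of 4 players), which exceeds 1, so the social optimum is full contribution: group total = 1.800 × 32 = 57.60.
Efficiency loss = 57.60 − 32 = 25.60.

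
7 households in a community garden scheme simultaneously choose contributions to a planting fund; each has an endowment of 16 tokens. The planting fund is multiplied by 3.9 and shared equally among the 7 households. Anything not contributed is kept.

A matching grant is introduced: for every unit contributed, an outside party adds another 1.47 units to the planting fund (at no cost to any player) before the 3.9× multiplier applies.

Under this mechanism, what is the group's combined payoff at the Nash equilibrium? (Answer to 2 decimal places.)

With the mechanism, a contributed unit returns 3.9 × 2.47 / 7 = 1.3761 per unit of net cost to the contributor — now above 1 — so contributing fully is weakly dominant for every player.
So the Nash equilibrium is full contribution by all 7; the group earns 3.9 × 2.47 × 112 = 1078.90.

1078.90 tokens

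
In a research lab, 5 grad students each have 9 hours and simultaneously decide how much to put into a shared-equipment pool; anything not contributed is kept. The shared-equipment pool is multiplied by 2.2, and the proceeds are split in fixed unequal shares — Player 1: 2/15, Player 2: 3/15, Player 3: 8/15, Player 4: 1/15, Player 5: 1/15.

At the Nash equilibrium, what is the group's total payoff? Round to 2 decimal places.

Each unit j contributes comes back to j as 2.2 × (j's share), so j prefers to contribute only if that share exceeds 1/2.2 = 0.4545; otherwise keeping the unit dominates.
The only share above 0.4545 is Player 3's 8/15, contributing 9; the remaining 4 contribute 0. Total contributed: 9.
The shared-equipment pool pays out 2.2 × 9 = 19.80 in total (split across the unequal shares, but the aggregate is all that matters for the group sum).
The 4 free-riders keep 9 each, adding 36. Group total = 36 + 19.80 = 55.80.

55.80 hours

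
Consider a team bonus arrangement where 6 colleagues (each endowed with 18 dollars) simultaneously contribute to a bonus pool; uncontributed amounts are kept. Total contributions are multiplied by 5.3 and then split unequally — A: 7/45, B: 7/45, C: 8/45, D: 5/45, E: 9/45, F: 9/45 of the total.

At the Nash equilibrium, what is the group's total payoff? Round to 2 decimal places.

262.80 dollars

A player with share s gets back 5.3·s per unit contributed, so full contribution is dominant for anyone with s > 1/5.3 = 0.1887 and zero contribution is dominant for anyone below.
E and F are above the threshold, contributing 18 each; the remaining 4 contribute 0. Total contributed: 36.
The bonus pool pays out 5.3 × 36 = 190.80 in total (split across the unequal shares, but the aggregate is all that matters for the group sum).
The 4 free-riders keep 18 each, adding 72. Group total = 72 + 190.80 = 262.80.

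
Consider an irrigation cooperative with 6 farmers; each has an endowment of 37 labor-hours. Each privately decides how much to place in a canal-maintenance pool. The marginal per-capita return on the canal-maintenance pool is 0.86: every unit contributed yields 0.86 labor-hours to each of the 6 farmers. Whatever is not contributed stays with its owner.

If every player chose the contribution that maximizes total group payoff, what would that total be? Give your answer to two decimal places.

1145.52 labor-hours

Each contributed unit returns 5.160 to the group as a whole (0.86 to each of 6 players), which exceeds 1, so the social optimum is full contribution: group total = 5.160 × 222 = 1145.52.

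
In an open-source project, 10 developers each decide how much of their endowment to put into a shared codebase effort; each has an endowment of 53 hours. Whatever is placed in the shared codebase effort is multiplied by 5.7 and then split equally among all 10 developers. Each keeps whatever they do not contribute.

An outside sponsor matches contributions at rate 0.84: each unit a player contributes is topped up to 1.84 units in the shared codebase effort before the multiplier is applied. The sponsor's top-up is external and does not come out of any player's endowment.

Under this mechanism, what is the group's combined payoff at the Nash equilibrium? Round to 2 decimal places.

5558.64 hours

Under the mechanism each unit contributed yields 5.7 × 1.84 / 10 = 1.0488 back to its contributor per unit of net cost, which exceeds 1, making full contribution the dominant choice for everyone.
So the Nash equilibrium is full contribution by all 10; the group earns 5.7 × 1.84 × 530 = 5558.64.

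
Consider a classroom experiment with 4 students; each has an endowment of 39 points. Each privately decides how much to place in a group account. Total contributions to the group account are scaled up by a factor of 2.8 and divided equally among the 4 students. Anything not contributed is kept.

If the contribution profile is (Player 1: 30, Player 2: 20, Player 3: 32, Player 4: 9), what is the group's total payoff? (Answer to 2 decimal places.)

319.80 points

Total contributed: 30 + 20 + 32 + 9 = 91; total kept: 4 × 39 − 91 = 65.
The group account pays out 2.8 × 91 = 254.80 in aggregate.
Group total = 65 + 254.80 = 319.80.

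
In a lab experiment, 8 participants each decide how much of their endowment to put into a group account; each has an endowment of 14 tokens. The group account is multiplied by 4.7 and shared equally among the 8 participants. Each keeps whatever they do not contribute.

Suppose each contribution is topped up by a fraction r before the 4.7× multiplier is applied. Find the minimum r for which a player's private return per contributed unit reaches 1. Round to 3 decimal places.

0.702

With matching at rate r, one contributed unit becomes (1 + r) in the group account and returns 4.7 × (1 + r) / 8 to the contributor.
Setting this equal to 1: 1 + r = 8/4.7 = 1.7021.
So the minimum matching rate is r = 1.7021 − 1 = 0.702.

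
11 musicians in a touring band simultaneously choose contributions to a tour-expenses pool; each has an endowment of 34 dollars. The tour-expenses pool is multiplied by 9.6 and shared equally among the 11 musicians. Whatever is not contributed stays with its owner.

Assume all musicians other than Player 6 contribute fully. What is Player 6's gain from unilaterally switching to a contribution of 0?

4.33 dollars

Switching from a contribution of 34 to 0 lets Player 6 keep an extra 34 dollars, but lowers the tour-expenses pool by 34, which costs Player 6 their own share of that drop: 9.6/11 × 34 = 29.67.
Net gain = 34 − 29.67 = 4.33. The private return per contributed unit (0.8727) is below 1, so free-riding is indeed the best response regardless of what the others do.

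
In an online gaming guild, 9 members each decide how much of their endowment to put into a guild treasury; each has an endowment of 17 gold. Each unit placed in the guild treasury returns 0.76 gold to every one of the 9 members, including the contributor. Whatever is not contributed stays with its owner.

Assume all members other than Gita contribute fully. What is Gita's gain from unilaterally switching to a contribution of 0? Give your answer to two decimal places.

Switching from a contribution of 17 to 0 lets Gita keep an extra 17 gold, but lowers the guild treasury by 17, which costs Gita their own share of that drop: 0.76 × 17 = 12.92.
Net gain = 17 − 12.92 = 4.08. The private return per contributed unit (0.76) is below 1, so free-riding is indeed the best response regardless of what the others do.

4.08 gold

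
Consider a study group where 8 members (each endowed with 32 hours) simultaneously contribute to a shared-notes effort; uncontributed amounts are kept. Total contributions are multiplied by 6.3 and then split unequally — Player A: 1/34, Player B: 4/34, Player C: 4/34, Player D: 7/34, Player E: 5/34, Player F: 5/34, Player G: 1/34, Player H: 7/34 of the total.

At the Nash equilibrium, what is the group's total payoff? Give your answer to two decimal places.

595.20 hours

For player j, contributing a unit is worthwhile iff 6.3 × (j's share) ≥ 1, i.e. iff j's share is at least 0.1587.
The shares above 0.1587 belong to Player D and Player H, contributing 32 each; the remaining 6 contribute 0. Total contributed: 64.
The shared-notes effort pays out 6.3 × 64 = 403.20 in total (split across the unequal shares, but the aggregate is all that matters for the group sum).
The 6 free-riders keep 32 each, adding 192. Group total = 192 + 403.20 = 595.20.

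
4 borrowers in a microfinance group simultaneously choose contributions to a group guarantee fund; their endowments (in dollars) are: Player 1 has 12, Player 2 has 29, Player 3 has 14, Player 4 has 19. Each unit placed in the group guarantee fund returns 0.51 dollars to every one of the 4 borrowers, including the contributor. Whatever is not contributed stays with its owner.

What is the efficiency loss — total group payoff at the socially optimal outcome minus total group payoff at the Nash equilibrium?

76.96 dollars

The private return per contributed unit is 0.51 < 1 for everyone, so the Nash equilibrium is zero contribution and the group total is Σ E_j = 12 + 29 + 14 + 19 = 74.
Each contributed unit returns 2.040 to the group, so the social optimum is full contribution by everyone: group total = 2.040 × 74 = 150.96.
Efficiency loss = (2.040 − 1) × 74 = 76.96.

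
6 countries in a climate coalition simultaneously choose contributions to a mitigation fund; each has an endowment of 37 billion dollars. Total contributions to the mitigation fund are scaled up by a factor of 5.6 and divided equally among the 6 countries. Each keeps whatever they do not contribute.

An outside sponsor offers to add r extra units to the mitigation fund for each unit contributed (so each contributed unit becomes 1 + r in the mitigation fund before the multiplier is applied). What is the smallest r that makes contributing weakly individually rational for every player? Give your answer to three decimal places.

With matching at rate r, one contributed unit becomes (1 + r) in the mitigation fund and returns 5.6 × (1 + r) / 6 to the contributor.
Setting this equal to 1: 1 + r = 6/5.6 = 1.0714.
So the minimum matching rate is r = 1.0714 − 1 = 0.071.

0.071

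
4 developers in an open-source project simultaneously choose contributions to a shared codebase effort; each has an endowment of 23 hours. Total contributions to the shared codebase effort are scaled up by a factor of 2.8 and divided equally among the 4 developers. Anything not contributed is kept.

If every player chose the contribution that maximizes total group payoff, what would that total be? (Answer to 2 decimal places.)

257.60 hours

Each contributed unit returns 2.800 to the group as a whole (0.7000 to each of 4 players), which exceeds 1, so the social optimum is full contribution: group total = 2.800 × 92 = 257.60.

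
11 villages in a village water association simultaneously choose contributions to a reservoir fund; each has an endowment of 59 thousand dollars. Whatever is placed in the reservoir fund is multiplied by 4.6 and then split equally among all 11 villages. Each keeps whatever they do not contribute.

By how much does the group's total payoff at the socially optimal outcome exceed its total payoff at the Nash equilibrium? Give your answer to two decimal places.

2336.40 thousand dollars

Each contributed unit returns 4.6/11 = 0.4182 to its contributor — below 1 — so contributing 0 is dominant for every player. At the Nash equilibrium everyone keeps their 59, and the group total is 11 × 59 = 649.
Each contributed unit returns 4.600 to the group as a whole (0.4182 to each of 11 players), which exceeds 1, so the social optimum is full contribution: group total = 4.600 × 649 = 2985.40.
Efficiency loss = 2985.40 − 649 = 2336.40.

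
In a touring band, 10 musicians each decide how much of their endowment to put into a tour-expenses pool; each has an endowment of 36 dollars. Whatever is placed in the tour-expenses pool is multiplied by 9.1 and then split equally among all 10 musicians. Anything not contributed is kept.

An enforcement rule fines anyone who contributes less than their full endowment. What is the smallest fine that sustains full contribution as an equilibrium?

3.24 dollars

Given the others contribute fully, the best deviation is to contribute 0 (any partial contribution still incurs the fine and gives up units whose private return 0.9100 is below 1).
Deviating from 36 to 0 saves 36 dollars but forfeits the deviator's share of the drop in the tour-expenses pool: 9.1/10 × 36 = 32.76.
So the deviation gain is 36 − 32.76 = 3.24, and the fine must be at least 3.24 dollars to wipe it out.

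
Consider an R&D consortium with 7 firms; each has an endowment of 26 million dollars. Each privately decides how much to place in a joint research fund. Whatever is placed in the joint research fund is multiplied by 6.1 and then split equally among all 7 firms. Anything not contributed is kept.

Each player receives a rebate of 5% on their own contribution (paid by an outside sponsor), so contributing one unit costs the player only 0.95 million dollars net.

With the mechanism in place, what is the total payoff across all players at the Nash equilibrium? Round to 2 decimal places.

With the mechanism, a contributed unit returns (6.1/7) / 0.95 = 0.9173 per unit of net cost — still below 1 — so contributing 0 remains dominant for every player.
Everyone keeps their endowment and the group total is 7 × 26 = 182.

182.00 million dollars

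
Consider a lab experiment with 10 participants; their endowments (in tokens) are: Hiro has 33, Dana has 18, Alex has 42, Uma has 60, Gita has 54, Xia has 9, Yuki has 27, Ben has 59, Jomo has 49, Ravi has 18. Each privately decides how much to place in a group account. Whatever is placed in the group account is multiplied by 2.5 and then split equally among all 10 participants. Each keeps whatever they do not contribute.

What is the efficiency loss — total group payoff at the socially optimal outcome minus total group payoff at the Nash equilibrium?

553.50 tokens

The private return per contributed unit is 2.5/10 = 0.2500 < 1 for every player regardless of endowment, so the Nash equilibrium is zero contribution and the group total is Σ E_j = 33 + 18 + 42 + 60 + 54 + 9 + 27 + 59 + 49 + 18 = 369.
Each contributed unit returns 2.500 to the group, so the social optimum is full contribution by everyone: group total = 2.500 × 369 = 922.50.
Efficiency loss = (2.500 − 1) × 369 = 553.50.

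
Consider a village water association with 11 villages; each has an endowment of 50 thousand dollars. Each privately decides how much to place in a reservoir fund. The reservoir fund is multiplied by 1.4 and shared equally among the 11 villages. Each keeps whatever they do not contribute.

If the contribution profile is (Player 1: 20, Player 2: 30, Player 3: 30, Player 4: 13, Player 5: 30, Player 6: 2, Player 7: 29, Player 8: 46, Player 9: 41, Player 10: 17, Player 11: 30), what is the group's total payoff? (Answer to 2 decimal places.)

Total contributed: 20 + 30 + 30 + 13 + 30 + 2 + 29 + 46 + 41 + 17 + 30 = 288; total kept: 11 × 50 − 288 = 262.
The reservoir fund pays out 1.4 × 288 = 403.20 in aggregate.
Group total = 262 + 403.20 = 665.20.

665.20 thousand dollars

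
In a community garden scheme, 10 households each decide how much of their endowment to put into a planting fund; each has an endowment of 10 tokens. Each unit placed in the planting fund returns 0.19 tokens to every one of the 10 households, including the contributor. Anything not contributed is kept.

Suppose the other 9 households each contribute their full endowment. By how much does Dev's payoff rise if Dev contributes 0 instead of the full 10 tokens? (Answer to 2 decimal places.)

Switching from a contribution of 10 to 0 lets Dev keep an extra 10 tokens, but lowers the planting fund by 10, which costs Dev their own share of that drop: 0.19 × 10 = 1.90.
Net gain = 10 − 1.90 = 8.10. The private return per contributed unit (0.19) is below 1, so free-riding is indeed the best response regardless of what the others do.

8.10 tokens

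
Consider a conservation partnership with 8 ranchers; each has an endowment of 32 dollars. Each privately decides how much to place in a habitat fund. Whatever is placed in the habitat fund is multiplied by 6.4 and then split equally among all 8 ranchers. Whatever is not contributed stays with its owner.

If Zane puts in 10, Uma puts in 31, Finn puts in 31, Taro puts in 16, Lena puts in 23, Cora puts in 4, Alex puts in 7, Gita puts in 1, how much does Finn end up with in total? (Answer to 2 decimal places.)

Total contributed: 10 + 31 + 31 + 16 + 23 + 4 + 7 + 1 = 123.
Each receives 6.4 × 123 / 8 = 98.40 from the habitat fund.
Finn keeps 32 − 31 = 1, so Finn's payoff is 1 + 98.40 = 99.40.

99.40 dollars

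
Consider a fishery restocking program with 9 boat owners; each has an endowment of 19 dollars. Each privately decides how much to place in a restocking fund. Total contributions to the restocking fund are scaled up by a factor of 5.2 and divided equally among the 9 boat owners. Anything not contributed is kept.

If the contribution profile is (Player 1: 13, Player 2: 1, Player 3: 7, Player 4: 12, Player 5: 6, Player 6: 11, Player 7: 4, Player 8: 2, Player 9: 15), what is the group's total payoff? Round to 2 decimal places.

Total contributed: 13 + 1 + 7 + 12 + 6 + 11 + 4 + 2 + 15 = 71; total kept: 9 × 19 − 71 = 100.
The restocking fund pays out 5.2 × 71 = 369.20 in aggregate.
Group total = 100 + 369.20 = 469.20.

469.20 dollars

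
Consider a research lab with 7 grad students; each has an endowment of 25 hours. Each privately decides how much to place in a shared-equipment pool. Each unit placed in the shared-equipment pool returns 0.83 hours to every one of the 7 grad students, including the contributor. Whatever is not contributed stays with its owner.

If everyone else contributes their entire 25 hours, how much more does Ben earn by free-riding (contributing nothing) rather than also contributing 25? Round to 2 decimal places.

4.25 hours

Switching from a contribution of 25 to 0 lets Ben keep an extra 25 hours, but lowers the shared-equipment pool by 25, which costs Ben their own share of that drop: 0.83 × 25 = 20.75.
Net gain = 25 − 20.75 = 4.25. The private return per contributed unit (0.83) is below 1, so free-riding is indeed the best response regardless of what the others do.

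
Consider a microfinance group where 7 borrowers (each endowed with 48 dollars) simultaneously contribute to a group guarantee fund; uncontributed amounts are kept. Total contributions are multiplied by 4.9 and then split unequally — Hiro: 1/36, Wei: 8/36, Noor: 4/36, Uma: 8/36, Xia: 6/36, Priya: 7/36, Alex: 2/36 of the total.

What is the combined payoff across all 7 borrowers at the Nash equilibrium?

710.40 dollars

A player with share s gets back 4.9·s per unit contributed, so full contribution is dominant for anyone with s > 1/4.9 = 0.2041 and zero contribution is dominant for anyone below.
Wei and Uma clear that bar, contributing 48 each; the remaining 5 contribute 0. Total contributed: 96.
The group guarantee fund pays out 4.9 × 96 = 470.40 in total (split across the unequal shares, but the aggregate is all that matters for the group sum).
The 5 free-riders keep 48 each, adding 240. Group total = 240 + 470.40 = 710.40.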